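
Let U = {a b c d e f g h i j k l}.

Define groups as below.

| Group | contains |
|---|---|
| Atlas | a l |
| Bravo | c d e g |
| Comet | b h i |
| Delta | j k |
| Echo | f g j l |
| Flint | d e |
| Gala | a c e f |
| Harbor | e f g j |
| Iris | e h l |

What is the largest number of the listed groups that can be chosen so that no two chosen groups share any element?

4

Atlas, Comet, Delta, Flint are pairwise disjoint (Atlas={a,l}; Comet={b,h,i}; Delta={j,k}; Flint={d,e}).
Every remaining group overlaps one of these, and no 5 of the listed groups are pairwise disjoint, so 4 is the maximum.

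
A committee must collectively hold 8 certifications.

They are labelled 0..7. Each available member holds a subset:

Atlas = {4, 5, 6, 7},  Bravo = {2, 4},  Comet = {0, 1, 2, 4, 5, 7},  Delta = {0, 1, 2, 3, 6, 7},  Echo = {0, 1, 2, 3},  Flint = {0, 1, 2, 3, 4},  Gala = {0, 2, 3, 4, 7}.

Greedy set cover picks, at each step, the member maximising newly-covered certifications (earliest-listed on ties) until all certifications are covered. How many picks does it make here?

Greedy: pick Comet (covers 6 new) → pick Delta (covers 2 new). Total picks: 2.

2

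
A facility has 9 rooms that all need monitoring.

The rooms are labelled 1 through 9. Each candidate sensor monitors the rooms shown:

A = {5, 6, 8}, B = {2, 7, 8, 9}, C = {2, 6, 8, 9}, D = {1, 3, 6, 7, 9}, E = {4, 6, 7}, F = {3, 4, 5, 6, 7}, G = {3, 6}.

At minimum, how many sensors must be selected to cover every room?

Take {C, D, F}. Their union is {1, 2, 3, 4, 5, 6, 7, 8, 9}, which is all 9 rooms.
Only D contains 1, so D is forced; the remaining 4 rooms need at least 2 more sensors (each remaining sensor adds at most 2) — so at least 3 sensors are needed, and 3 is optimal.

3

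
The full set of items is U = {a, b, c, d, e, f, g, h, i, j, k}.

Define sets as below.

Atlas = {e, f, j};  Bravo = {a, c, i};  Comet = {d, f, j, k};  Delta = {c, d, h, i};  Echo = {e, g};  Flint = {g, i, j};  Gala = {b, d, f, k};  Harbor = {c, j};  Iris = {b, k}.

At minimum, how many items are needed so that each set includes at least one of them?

4

T = {b, c, e, j} meets every set (each contains at least one member of T), and |T| = 4.
No choice of 3 items meets every set, so 4 is the minimum.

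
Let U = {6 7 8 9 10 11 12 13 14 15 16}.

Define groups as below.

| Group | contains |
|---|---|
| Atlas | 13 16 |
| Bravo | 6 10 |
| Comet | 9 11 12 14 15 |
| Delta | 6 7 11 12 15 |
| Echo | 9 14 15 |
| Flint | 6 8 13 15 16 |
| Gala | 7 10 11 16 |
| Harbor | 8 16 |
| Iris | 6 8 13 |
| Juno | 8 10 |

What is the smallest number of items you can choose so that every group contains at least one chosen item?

The 4 items {6, 8, 15, 16} hit every group.
No choice of 3 items meets every group, so 4 is the minimum.

4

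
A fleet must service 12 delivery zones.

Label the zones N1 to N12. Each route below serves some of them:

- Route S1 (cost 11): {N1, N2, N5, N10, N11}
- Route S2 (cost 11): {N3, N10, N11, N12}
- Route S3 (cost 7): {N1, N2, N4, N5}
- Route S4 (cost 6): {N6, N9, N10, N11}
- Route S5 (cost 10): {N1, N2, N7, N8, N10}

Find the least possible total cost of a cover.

S2, S3, S4, S5 together cover every zone (S2 ∪ S3 ∪ S4 ∪ S5 = {N1, N2, N3, N4, N5, N6, N7, N8, N9, N10, N11, N12}); total cost 11 + 7 + 6 + 10 = 34.
No covering selection has total cost below 34.

34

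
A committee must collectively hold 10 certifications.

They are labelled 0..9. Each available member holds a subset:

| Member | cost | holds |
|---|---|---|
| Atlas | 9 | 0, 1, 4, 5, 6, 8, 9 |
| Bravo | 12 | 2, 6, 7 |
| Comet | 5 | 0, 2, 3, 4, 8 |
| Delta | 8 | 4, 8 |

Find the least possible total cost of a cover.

26

Atlas, Bravo, Comet together cover every certification (Atlas ∪ Bravo ∪ Comet = {0, 1, 2, 3, 4, 5, 6, 7, 8, 9}); total cost 9 + 12 + 5 = 26.
No covering selection has total cost below 26.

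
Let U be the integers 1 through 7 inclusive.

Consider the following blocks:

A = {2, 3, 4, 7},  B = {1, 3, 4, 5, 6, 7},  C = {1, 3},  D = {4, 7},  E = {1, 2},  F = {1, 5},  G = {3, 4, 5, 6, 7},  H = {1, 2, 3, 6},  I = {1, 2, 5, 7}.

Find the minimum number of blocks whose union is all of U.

2

G and H together: G ∪ H = {1, 2, 3, 4, 5, 6, 7} — every point is covered.
No single block has all 7 points (the largest, B, has 6), so 2 is optimal.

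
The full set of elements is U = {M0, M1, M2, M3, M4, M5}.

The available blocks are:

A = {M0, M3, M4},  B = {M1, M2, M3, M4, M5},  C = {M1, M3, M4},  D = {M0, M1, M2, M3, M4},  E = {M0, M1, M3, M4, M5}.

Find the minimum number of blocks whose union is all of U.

Take {A, B}. Their union is {M0, M1, M2, M3, M4, M5}, which is all 6 elements.
No single block has all 6 elements (the largest, B, has 5), so 2 is optimal.

2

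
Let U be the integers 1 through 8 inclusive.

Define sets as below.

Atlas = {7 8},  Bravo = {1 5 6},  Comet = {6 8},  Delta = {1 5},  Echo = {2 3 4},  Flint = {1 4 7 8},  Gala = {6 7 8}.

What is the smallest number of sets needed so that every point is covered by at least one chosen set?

3

Delta, Echo, and Gala cover everything between them: the union {1, 2, 3, 4, 5, 6, 7, 8} is all of U.
Only Echo contains 2, so Echo is forced; the remaining 5 points need at least 2 more sets (each remaining set adds at most 3) — so at least 3 sets are needed, and 3 is optimal.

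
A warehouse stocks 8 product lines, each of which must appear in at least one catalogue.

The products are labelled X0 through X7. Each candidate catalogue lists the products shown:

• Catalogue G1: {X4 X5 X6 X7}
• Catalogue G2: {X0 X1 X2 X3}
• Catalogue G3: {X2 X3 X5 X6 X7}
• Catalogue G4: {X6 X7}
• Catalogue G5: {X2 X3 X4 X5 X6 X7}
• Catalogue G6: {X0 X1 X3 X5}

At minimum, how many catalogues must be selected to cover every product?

2

Take {G2, G5}. Their union is {X0, X1, X2, X3, X4, X5, X6, X7}, which is all 8 products.
No single catalogue has all 8 products (the largest, G5, has 6), so 2 is optimal.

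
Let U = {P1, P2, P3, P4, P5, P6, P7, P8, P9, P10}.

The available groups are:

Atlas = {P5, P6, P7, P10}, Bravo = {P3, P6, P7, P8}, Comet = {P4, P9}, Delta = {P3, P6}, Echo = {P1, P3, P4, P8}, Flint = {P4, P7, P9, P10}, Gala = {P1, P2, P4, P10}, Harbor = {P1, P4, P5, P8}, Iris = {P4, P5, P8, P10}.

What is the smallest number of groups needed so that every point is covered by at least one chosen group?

4

Atlas and Bravo and Comet and Gala together: Atlas ∪ Bravo ∪ Comet ∪ Gala = {P1, P2, P3, P4, P5, P6, P7, P8, P9, P10} — every point is covered.
No 3 of the 9 groups cover everything (all 84 combinations miss at least one point), so 4 is optimal.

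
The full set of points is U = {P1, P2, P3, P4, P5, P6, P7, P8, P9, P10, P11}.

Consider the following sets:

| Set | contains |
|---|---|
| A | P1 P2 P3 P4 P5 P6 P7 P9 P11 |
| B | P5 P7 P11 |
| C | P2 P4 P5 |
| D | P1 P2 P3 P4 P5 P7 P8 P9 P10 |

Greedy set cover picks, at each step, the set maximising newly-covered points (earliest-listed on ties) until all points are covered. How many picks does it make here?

2

Greedy: pick A (covers 9 new) → pick D (covers 2 new). Total picks: 2.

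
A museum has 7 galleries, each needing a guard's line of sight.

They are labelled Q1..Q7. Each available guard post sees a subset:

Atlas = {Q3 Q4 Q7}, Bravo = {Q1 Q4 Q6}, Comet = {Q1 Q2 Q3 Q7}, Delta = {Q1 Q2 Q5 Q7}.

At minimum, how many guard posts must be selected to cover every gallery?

Take {Bravo, Comet, Delta}. Their union is {Q1, Q2, Q3, Q4, Q5, Q6, Q7}, which is all 7 galleries.
Only Delta contains Q5, so Delta is forced; the remaining 3 galleries need at least 2 more guard posts (each remaining guard post adds at most 2) — so at least 3 guard posts are needed, and 3 is optimal.

3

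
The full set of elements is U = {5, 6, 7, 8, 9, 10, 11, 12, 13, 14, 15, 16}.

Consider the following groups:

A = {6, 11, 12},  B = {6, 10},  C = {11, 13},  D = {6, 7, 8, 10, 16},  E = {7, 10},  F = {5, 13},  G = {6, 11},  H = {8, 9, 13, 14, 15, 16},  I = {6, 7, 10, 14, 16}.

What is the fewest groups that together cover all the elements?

A, E, F, and H cover everything between them: the union {5, 6, 7, 8, 9, 10, 11, 12, 13, 14, 15, 16} is all of U.
No 3 of the 9 groups cover everything (all 84 combinations miss at least one element), so 4 is optimal.

4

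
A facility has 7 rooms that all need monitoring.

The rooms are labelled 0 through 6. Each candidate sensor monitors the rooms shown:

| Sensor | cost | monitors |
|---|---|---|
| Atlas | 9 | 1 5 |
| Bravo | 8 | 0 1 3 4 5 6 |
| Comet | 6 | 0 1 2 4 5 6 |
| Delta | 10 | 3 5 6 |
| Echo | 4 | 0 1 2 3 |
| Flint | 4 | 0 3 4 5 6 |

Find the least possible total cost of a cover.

Echo, Flint together cover every room (Echo ∪ Flint = {0, 1, 2, 3, 4, 5, 6}); total cost 4 + 4 = 8.
No covering selection has total cost below 8.

8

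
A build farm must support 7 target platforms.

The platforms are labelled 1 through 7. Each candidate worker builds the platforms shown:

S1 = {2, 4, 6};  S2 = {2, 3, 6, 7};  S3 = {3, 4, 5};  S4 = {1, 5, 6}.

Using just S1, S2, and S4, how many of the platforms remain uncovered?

0

Union of S1, S2, S4 = {1, 2, 3, 4, 5, 6, 7} — that's every platform, so 0 are uncovered.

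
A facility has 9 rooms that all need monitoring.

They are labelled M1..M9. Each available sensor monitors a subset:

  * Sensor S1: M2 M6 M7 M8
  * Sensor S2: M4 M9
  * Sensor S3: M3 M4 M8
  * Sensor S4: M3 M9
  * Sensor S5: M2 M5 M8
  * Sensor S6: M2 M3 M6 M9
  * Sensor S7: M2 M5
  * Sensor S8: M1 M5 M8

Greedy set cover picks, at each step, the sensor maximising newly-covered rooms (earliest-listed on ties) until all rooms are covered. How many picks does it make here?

4

Greedy: pick S1 (covers 4 new) → pick S2 (covers 2 new) → pick S8 (covers 2 new) → pick S3 (covers 1 new). Total picks: 4.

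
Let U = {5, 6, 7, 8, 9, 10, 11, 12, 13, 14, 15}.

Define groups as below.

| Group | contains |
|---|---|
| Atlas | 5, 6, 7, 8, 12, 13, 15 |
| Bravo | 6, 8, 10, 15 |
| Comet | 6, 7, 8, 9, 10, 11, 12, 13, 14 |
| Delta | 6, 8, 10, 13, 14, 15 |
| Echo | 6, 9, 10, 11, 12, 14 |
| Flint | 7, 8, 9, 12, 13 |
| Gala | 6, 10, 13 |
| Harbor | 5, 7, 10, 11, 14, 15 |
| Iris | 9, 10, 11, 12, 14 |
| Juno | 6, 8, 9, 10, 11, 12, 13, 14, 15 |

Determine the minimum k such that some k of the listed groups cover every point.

2

Atlas and Comet together: Atlas ∪ Comet = {5, 6, 7, 8, 9, 10, 11, 12, 13, 14, 15} — every point is covered.
No single group has all 11 points (the largest, Comet, has 9), so 2 is optimal.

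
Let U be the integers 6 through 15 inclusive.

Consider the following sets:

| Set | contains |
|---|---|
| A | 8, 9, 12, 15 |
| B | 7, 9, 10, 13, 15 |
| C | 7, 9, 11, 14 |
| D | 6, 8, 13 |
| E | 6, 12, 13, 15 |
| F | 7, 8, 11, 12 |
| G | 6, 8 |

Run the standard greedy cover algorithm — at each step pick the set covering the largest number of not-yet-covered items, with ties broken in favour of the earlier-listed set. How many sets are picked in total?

Greedy: pick B (covers 5 new) → pick F (covers 3 new) → pick C (covers 1 new) → pick D (covers 1 new). Total picks: 4.

4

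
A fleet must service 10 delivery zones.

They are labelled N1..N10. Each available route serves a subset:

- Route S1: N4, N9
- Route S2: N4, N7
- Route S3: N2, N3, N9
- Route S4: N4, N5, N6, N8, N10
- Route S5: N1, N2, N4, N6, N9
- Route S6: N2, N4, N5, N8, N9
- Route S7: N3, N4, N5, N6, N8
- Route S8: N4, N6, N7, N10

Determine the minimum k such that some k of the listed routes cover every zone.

3

Take {S5, S7, S8}. Their union is {N1, N2, N3, N4, N5, N6, N7, N8, N9, N10}, which is all 10 zones.
Only S5 contains N1, so S5 is forced; the remaining 5 zones need at least 2 more routes (each remaining route adds at most 3) — so at least 3 routes are needed, and 3 is optimal.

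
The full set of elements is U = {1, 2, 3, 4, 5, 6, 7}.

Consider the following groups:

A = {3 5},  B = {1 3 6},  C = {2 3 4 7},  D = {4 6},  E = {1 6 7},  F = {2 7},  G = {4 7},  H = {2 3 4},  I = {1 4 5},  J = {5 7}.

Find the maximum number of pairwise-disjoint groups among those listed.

3

A, D, F are pairwise disjoint (A={3,5}; D={4,6}; F={2,7}).
Every remaining group overlaps one of these, and no 4 of the listed groups are pairwise disjoint, so 3 is the maximum.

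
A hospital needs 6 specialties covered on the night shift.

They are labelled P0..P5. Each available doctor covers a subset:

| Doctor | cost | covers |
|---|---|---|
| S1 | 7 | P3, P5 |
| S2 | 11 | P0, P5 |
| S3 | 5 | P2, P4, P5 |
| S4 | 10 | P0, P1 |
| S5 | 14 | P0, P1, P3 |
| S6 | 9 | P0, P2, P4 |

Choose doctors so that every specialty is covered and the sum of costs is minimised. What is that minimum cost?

19

S3, S5 together cover every specialty (S3 ∪ S5 = {P0, P1, P2, P3, P4, P5}); total cost 5 + 14 = 19.
No covering selection has total cost below 19.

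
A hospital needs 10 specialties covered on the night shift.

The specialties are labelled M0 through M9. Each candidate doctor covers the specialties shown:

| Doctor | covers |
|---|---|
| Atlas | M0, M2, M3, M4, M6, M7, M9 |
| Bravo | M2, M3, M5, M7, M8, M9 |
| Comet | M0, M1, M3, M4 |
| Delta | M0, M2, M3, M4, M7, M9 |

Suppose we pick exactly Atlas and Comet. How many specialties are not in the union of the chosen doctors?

Union of Atlas, Comet = {M0, M1, M2, M3, M4, M6, M7, M9}.
Not covered: M5, M8 — 2 specialties.

2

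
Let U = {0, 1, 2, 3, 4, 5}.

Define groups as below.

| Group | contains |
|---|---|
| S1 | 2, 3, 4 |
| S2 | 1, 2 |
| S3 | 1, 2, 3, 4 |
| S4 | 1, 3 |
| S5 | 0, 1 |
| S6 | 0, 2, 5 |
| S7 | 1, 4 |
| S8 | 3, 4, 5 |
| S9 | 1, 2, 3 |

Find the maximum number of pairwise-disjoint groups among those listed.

S2, S8 are pairwise disjoint (S2={1,2}; S8={3,4,5}).
Every remaining group overlaps one of these, and no 3 of the listed groups are pairwise disjoint, so 2 is the maximum.

2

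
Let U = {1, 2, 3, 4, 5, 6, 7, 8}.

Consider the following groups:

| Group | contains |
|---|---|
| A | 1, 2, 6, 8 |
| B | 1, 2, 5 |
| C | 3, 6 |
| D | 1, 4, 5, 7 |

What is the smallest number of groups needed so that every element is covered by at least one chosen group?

A, C, and D cover everything between them: the union {1, 2, 3, 4, 5, 6, 7, 8} is all of U.
Only C contains 3, so C is forced; the remaining 6 elements need at least 2 more groups (each remaining group adds at most 4) — so at least 3 groups are needed, and 3 is optimal.

3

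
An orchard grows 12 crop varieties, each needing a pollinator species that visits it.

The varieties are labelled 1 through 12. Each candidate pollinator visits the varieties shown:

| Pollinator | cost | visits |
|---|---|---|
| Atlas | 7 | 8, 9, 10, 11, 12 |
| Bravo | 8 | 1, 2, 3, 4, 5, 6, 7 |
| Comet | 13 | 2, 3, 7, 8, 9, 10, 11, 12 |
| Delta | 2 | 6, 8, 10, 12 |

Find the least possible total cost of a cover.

15

Atlas, Bravo together cover every variety (Atlas ∪ Bravo = {1, 2, 3, 4, 5, 6, 7, 8, 9, 10, 11, 12}); total cost 7 + 8 = 15.
The greedy pick Delta, Bravo, Atlas costs 17; no covering selection beats 15.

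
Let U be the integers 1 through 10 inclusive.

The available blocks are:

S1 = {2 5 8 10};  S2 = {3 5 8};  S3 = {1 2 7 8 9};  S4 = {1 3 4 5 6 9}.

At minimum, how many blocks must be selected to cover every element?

S1 and S3 and S4 together: S1 ∪ S3 ∪ S4 = {1, 2, 3, 4, 5, 6, 7, 8, 9, 10} — every element is covered.
Only S4 contains 4, so S4 is forced; the remaining 4 elements need at least 2 more blocks (each remaining block adds at most 3) — so at least 3 blocks are needed, and 3 is optimal.

3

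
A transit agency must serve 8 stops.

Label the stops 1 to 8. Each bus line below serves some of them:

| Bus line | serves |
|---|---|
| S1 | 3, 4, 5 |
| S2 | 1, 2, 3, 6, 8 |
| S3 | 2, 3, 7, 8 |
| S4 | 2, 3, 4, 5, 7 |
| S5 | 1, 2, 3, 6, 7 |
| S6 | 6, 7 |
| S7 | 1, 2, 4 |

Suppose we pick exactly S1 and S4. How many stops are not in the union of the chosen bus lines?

3

Union of S1, S4 = {2, 3, 4, 5, 7}.
Not covered: 1, 6, 8 — 3 stops.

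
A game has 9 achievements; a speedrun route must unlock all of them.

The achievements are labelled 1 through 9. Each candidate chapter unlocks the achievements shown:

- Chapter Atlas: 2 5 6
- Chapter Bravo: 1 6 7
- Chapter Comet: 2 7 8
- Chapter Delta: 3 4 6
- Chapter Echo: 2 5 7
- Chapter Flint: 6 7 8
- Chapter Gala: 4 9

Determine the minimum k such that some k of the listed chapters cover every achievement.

Take {Bravo, Comet, Delta, Echo, Gala}. Their union is {1, 2, 3, 4, 5, 6, 7, 8, 9}, which is all 9 achievements.
No 4 of the 7 chapters cover everything (all 35 combinations miss at least one achievement), so 5 is optimal.

5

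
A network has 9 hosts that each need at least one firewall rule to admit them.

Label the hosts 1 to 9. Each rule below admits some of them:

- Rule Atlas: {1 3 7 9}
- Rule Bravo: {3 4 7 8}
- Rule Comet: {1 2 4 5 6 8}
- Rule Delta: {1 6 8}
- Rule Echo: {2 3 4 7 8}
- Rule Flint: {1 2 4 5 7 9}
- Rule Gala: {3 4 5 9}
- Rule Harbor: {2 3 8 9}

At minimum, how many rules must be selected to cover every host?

2

Take {Atlas, Comet}. Their union is {1, 2, 3, 4, 5, 6, 7, 8, 9}, which is all 9 hosts.
No single rule has all 9 hosts (the largest, Comet, has 6), so 2 is optimal.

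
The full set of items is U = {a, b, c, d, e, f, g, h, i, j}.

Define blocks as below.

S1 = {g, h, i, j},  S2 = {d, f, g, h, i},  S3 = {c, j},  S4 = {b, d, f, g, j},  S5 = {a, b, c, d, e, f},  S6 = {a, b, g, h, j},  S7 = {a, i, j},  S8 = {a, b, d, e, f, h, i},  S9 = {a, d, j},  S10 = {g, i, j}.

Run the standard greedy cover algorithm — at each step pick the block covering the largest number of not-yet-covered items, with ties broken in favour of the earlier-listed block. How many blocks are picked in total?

3

Greedy: pick S8 (covers 7 new) → pick S1 (covers 2 new) → pick S3 (covers 1 new). Total picks: 3.
(The true minimum cover uses only 2 blocks, so greedy is not optimal here.)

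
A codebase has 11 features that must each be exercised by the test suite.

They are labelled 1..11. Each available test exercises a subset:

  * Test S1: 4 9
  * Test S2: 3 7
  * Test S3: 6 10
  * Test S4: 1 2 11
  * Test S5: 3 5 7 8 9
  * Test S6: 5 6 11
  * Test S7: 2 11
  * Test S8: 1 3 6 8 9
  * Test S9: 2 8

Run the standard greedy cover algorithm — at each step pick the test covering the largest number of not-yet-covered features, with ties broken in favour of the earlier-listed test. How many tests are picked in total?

4

Greedy: pick S5 (covers 5 new) → pick S4 (covers 3 new) → pick S3 (covers 2 new) → pick S1 (covers 1 new). Total picks: 4.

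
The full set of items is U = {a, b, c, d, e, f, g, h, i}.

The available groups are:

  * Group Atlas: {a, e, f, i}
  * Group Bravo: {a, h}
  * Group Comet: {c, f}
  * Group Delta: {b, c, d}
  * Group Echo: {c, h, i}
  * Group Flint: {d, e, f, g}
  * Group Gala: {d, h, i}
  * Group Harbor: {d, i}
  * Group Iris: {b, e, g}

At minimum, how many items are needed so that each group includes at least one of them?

4

Take T = {c, g, h, i}. Each listed group contains at least one of these, so T is a hitting set of size 4.
The groups Bravo, Comet, Harbor, Iris are pairwise disjoint, so any hitting set needs a separate item for each — at least 4. Hence 4 is optimal.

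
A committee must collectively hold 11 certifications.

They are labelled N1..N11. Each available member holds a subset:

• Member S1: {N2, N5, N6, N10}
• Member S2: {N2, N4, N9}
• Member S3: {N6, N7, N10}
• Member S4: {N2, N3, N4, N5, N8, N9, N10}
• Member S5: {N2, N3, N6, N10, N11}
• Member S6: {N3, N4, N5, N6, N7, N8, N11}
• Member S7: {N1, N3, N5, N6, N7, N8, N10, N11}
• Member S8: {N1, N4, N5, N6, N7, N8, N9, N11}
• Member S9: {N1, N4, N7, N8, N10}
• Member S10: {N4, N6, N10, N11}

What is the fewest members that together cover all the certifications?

2

S4 and S7 together: S4 ∪ S7 = {N1, N2, N3, N4, N5, N6, N7, N8, N9, N10, N11} — every certification is covered.
No single member has all 11 certifications (the largest, S7, has 8), so 2 is optimal.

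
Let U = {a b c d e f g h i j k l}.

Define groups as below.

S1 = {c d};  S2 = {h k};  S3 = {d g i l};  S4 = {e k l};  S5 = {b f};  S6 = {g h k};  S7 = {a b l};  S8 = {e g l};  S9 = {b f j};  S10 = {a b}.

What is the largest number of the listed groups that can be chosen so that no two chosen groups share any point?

S1, S2, S8, S10 are pairwise disjoint (S1={c,d}; S2={h,k}; S8={e,g,l}; S10={a,b}).
Every remaining group overlaps one of these, and no 5 of the listed groups are pairwise disjoint, so 4 is the maximum.

4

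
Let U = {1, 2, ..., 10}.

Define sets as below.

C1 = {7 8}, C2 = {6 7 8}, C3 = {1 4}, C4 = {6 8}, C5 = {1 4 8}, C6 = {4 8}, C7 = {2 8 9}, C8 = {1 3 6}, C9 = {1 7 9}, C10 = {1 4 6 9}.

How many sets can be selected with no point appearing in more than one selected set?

2

C7, C8 are pairwise disjoint (C7={2,8,9}; C8={1,3,6}).
Every remaining set overlaps one of these, and no 3 of the listed sets are pairwise disjoint, so 2 is the maximum.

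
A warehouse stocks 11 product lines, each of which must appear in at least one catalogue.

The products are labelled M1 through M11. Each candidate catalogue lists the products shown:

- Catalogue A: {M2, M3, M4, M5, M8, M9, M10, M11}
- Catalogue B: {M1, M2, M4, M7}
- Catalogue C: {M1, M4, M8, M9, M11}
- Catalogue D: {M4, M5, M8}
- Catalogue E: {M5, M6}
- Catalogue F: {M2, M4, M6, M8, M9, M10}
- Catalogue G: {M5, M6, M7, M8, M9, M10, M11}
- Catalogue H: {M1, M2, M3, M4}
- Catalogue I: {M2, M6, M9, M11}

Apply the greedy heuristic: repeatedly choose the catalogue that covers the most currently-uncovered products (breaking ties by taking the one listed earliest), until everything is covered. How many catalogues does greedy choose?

3

Greedy: pick A (covers 8 new) → pick B (covers 2 new) → pick E (covers 1 new). Total picks: 3.
(The true minimum cover uses only 2 catalogues, so greedy is not optimal here.)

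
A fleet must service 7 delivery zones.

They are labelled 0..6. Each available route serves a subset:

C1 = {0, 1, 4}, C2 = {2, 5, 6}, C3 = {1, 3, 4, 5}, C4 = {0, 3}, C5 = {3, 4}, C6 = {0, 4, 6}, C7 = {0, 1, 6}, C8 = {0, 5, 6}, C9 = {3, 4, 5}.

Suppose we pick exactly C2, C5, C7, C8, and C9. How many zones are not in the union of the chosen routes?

0

Union of C2, C5, C7, C8, C9 = {0, 1, 2, 3, 4, 5, 6} — that's every zone, so 0 are uncovered.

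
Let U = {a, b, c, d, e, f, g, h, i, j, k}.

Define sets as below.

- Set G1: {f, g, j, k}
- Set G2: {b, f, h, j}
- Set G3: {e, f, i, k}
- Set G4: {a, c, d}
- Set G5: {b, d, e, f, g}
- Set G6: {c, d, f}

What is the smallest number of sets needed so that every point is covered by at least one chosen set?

Take {G1, G2, G3, G4}. Their union is {a, b, c, d, e, f, g, h, i, j, k}, which is all 11 points.
Only G2 contains h, so G2 is forced; the remaining 7 points need at least 3 more sets (each remaining set adds at most 3) — so at least 4 sets are needed, and 4 is optimal.

4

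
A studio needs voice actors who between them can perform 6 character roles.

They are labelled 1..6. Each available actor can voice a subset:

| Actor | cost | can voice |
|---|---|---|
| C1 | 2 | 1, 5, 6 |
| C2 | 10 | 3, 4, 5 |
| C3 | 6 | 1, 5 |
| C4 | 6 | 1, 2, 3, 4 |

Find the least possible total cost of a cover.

8

C1, C4 together cover every role (C1 ∪ C4 = {1, 2, 3, 4, 5, 6}); total cost 2 + 6 = 8.
No covering selection has total cost below 8.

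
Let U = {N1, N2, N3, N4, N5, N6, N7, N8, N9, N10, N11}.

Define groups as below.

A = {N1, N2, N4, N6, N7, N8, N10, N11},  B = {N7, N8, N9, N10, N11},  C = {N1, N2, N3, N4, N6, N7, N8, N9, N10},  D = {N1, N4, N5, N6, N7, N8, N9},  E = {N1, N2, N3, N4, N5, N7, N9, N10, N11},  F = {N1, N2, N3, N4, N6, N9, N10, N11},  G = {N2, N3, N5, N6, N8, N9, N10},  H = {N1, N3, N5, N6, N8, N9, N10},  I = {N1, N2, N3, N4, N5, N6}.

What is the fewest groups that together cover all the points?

2

E and H together: E ∪ H = {N1, N2, N3, N4, N5, N6, N7, N8, N9, N10, N11} — every point is covered.
No single group has all 11 points (the largest, C, has 9), so 2 is optimal.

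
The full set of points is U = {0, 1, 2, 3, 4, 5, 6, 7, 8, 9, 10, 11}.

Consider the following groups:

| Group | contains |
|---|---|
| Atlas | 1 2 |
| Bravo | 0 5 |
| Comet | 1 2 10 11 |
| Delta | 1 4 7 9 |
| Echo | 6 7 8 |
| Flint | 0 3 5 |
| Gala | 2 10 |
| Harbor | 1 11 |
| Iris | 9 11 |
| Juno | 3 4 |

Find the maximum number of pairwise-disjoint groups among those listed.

5

Bravo, Echo, Gala, Harbor, Juno are pairwise disjoint (Bravo={0,5}; Echo={6,7,8}; Gala={2,10}; Harbor={1,11}; Juno={3,4}).
Every remaining group overlaps one of these, and no 6 of the listed groups are pairwise disjoint, so 5 is the maximum.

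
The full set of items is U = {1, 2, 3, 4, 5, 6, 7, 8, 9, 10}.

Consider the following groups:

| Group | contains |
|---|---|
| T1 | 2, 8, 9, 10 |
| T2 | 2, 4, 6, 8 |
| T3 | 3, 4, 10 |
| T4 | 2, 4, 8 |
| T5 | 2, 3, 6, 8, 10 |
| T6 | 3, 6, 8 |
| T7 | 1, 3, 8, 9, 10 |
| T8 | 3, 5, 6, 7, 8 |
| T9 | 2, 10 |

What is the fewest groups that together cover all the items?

3

Take {T4, T7, T8}. Their union is {1, 2, 3, 4, 5, 6, 7, 8, 9, 10}, which is all 10 items.
Only T7 contains 1, so T7 is forced; the remaining 5 items need at least 2 more groups (each remaining group adds at most 3) — so at least 3 groups are needed, and 3 is optimal.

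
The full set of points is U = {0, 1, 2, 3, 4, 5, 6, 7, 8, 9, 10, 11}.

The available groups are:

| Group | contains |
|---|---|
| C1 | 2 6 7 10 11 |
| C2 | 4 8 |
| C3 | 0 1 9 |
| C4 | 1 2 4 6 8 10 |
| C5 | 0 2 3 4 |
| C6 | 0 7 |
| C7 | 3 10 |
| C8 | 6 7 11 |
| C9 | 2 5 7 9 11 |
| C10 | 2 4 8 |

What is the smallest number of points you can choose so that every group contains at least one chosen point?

The 4 points {3, 7, 8, 9} hit every group.
The groups C3, C7, C8, C10 are pairwise disjoint, so any hitting set needs a separate point for each — at least 4. Hence 4 is optimal.

4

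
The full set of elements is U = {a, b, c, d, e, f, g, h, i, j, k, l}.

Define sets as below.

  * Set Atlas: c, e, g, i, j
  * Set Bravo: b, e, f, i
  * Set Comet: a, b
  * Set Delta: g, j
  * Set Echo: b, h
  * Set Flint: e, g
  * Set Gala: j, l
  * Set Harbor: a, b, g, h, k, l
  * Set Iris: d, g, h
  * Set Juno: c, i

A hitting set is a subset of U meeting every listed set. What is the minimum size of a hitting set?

4

T = {b, c, g, j} meets every set (each contains at least one member of T), and |T| = 4.
The sets Comet, Flint, Gala, Juno are pairwise disjoint, so any hitting set needs a separate element for each — at least 4. Hence 4 is optimal.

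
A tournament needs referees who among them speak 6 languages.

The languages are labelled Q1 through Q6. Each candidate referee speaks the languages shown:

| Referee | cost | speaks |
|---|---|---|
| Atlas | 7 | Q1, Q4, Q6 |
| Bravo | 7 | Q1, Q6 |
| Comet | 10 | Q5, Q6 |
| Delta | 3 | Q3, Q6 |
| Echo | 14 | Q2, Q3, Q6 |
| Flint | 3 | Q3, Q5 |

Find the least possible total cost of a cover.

24

Atlas, Echo, Flint together cover every language (Atlas ∪ Echo ∪ Flint = {Q1, Q2, Q3, Q4, Q5, Q6}); total cost 7 + 14 + 3 = 24.
The greedy pick Delta, Flint, Atlas, Echo costs 27; no covering selection beats 24.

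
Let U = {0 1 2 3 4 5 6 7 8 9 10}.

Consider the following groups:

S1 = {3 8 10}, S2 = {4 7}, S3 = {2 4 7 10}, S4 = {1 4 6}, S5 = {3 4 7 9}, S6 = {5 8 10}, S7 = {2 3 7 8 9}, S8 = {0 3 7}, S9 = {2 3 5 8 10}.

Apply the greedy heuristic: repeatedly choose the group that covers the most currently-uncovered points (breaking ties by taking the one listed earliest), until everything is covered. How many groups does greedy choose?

4

Greedy: pick S7 (covers 5 new) → pick S4 (covers 3 new) → pick S6 (covers 2 new) → pick S8 (covers 1 new). Total picks: 4.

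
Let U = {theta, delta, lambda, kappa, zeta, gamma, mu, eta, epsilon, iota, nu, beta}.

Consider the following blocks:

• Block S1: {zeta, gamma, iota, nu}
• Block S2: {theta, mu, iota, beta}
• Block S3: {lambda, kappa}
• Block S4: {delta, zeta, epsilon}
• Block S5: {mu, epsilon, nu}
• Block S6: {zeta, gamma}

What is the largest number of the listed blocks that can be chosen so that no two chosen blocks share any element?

S2, S3, S4 are pairwise disjoint (S2={theta,mu,iota,beta}; S3={lambda,kappa}; S4={delta,zeta,epsilon}).
Every remaining block overlaps one of these, and no 4 of the listed blocks are pairwise disjoint, so 3 is the maximum.

3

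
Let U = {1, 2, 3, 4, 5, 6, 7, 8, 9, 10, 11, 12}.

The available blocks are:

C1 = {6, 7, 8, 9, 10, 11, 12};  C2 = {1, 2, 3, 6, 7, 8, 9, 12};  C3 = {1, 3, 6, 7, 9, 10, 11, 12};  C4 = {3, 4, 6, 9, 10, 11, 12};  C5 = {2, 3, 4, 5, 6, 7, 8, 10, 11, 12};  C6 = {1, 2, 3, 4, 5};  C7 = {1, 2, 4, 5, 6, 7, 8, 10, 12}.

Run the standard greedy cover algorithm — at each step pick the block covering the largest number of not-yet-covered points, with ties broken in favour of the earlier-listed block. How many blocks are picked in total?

Greedy: pick C5 (covers 10 new) → pick C2 (covers 2 new). Total picks: 2.

2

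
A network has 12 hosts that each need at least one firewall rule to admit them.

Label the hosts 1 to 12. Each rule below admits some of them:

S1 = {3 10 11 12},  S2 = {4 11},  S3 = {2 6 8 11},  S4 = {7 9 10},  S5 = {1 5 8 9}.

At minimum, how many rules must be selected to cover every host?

Take {S1, S2, S3, S4, S5}. Their union is {1, 2, 3, 4, 5, 6, 7, 8, 9, 10, 11, 12}, which is all 12 hosts.
No 4 of the 5 rules cover everything (all 5 combinations miss at least one host), so 5 is optimal.

5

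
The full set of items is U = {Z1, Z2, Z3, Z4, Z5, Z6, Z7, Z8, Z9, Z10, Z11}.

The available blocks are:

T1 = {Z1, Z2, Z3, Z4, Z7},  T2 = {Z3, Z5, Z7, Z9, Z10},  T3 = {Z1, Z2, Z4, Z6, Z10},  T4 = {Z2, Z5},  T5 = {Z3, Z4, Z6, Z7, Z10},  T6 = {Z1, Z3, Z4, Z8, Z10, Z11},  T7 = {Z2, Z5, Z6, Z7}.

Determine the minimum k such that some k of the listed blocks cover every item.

T2, T3, and T6 cover everything between them: the union {Z1, Z2, Z3, Z4, Z5, Z6, Z7, Z8, Z9, Z10, Z11} is all of U.
Only T6 contains Z8, so T6 is forced; the remaining 5 items need at least 2 more blocks (each remaining block adds at most 4) — so at least 3 blocks are needed, and 3 is optimal.

3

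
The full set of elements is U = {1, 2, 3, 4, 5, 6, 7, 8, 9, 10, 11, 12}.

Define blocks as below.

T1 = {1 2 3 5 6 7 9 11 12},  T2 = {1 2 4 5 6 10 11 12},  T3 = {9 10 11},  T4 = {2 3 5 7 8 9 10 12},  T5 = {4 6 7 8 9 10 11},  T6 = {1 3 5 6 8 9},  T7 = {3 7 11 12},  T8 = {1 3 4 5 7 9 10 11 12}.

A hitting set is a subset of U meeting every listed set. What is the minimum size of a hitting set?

2

Take H = {9, 12}. Each listed block contains at least one of these, so H is a hitting set of size 2.
No single element lies in every block, so at least 2 are needed and 2 is optimal.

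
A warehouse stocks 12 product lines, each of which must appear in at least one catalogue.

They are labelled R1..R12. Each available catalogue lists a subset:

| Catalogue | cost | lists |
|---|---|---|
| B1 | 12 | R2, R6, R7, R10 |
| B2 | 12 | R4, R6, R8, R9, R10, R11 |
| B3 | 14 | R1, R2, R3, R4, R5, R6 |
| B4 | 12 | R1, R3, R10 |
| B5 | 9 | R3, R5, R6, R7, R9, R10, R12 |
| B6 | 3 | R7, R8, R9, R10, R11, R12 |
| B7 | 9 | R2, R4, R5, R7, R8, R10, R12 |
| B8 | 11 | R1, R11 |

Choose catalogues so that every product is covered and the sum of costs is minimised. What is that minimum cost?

B3, B6 together cover every product (B3 ∪ B6 = {R1, R2, R3, R4, R5, R6, R7, R8, R9, R10, R11, R12}); total cost 14 + 3 = 17.
No covering selection has total cost below 17.

17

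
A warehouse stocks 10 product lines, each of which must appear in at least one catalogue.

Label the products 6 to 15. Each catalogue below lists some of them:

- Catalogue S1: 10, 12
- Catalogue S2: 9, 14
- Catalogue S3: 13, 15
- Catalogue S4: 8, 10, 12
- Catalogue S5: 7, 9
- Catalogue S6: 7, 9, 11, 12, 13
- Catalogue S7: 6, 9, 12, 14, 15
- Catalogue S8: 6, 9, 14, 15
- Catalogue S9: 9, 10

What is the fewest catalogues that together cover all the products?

3

S4 and S6 and S8 together: S4 ∪ S6 ∪ S8 = {6, 7, 8, 9, 10, 11, 12, 13, 14, 15} — every product is covered.
Only S4 contains 8, so S4 is forced; the remaining 7 products need at least 2 more catalogues (each remaining catalogue adds at most 4) — so at least 3 catalogues are needed, and 3 is optimal.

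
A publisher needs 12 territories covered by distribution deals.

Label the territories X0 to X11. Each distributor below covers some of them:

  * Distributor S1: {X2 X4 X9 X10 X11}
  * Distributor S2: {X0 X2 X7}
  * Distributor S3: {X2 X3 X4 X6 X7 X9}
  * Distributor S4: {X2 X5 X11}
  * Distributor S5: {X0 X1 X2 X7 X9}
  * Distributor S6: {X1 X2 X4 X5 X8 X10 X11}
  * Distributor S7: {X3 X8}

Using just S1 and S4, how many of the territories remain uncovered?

6

Union of S1, S4 = {X2, X4, X5, X9, X10, X11}.
Not covered: X0, X1, X3, X6, X7, X8 — 6 territories.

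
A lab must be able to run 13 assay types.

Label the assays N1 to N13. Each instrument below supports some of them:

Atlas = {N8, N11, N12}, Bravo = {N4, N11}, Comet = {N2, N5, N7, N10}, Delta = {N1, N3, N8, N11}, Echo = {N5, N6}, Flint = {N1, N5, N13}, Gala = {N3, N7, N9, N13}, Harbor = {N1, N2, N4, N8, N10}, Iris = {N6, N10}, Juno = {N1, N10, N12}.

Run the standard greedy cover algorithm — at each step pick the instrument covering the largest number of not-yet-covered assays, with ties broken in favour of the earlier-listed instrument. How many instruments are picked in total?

Greedy: pick Harbor (covers 5 new) → pick Gala (covers 4 new) → pick Atlas (covers 2 new) → pick Echo (covers 2 new). Total picks: 4.

4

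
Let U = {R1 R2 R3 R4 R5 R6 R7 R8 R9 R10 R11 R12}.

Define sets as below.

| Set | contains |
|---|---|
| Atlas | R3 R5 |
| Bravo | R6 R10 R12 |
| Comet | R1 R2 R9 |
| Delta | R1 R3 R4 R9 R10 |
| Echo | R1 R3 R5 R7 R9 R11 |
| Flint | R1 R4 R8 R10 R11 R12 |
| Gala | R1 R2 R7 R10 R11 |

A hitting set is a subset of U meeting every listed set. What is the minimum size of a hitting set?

3

The 3 items {R2, R3, R12} hit every set.
The sets Atlas, Bravo, Comet are pairwise disjoint, so any hitting set needs a separate item for each — at least 3. Hence 3 is optimal.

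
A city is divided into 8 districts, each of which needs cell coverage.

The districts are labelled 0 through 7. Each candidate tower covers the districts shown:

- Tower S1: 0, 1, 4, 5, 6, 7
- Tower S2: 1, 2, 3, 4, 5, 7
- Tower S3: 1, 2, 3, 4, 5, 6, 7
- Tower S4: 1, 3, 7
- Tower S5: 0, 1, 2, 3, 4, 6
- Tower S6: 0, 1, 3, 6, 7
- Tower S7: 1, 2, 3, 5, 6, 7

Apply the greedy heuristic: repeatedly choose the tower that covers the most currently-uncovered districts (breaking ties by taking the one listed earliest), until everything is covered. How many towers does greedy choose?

2

Greedy: pick S3 (covers 7 new) → pick S1 (covers 1 new). Total picks: 2.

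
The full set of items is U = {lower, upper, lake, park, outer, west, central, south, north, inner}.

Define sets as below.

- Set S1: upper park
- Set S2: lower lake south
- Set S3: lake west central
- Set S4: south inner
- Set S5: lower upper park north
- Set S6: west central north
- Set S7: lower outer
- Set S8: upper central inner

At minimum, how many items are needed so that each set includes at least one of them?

4

H = {upper, outer, central, south} meets every set (each contains at least one member of H), and |H| = 4.
The sets S1, S4, S6, S7 are pairwise disjoint, so any hitting set needs a separate item for each — at least 4. Hence 4 is optimal.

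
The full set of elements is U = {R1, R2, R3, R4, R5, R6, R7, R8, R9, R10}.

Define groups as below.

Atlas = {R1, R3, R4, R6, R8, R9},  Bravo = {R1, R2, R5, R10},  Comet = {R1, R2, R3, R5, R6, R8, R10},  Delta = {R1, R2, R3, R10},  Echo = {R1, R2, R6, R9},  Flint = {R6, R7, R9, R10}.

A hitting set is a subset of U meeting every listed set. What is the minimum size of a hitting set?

2

Take H = {R2, R6}. Each listed group contains at least one of these, so H is a hitting set of size 2.
No single element lies in every group, so at least 2 are needed and 2 is optimal.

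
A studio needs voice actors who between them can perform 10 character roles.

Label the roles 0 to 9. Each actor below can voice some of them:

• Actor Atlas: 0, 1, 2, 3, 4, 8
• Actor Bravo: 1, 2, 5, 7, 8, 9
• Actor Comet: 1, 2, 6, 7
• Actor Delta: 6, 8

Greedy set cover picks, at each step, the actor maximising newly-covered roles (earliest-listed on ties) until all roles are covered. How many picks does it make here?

3

Greedy: pick Atlas (covers 6 new) → pick Bravo (covers 3 new) → pick Comet (covers 1 new). Total picks: 3.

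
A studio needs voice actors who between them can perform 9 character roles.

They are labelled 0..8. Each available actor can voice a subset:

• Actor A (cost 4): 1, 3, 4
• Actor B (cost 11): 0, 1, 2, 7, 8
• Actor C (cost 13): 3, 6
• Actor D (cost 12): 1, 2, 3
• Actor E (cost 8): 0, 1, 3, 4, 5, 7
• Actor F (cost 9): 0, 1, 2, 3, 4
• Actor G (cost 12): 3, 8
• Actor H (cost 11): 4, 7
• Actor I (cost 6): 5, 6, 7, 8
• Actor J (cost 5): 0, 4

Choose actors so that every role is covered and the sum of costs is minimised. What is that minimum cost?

15

F, I together cover every role (F ∪ I = {0, 1, 2, 3, 4, 5, 6, 7, 8}); total cost 9 + 6 = 15.
The greedy pick A, I, F costs 19; no covering selection beats 15.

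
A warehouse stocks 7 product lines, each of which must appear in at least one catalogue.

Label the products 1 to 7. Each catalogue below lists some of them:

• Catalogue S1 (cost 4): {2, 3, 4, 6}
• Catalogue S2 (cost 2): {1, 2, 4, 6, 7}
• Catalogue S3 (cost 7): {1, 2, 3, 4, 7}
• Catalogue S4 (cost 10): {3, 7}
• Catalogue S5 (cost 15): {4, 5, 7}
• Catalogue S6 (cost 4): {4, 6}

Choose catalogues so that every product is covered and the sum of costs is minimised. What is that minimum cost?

S1, S2, S5 together cover every product (S1 ∪ S2 ∪ S5 = {1, 2, 3, 4, 5, 6, 7}); total cost 4 + 2 + 15 = 21.
No covering selection has total cost below 21.

21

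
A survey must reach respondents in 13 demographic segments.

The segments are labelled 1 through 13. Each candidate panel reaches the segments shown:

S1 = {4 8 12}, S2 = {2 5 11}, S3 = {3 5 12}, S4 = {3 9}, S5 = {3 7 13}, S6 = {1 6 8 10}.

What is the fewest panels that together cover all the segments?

5

S1 and S2 and S4 and S5 and S6 together: S1 ∪ S2 ∪ S4 ∪ S5 ∪ S6 = {1, 2, 3, 4, 5, 6, 7, 8, 9, 10, 11, 12, 13} — every segment is covered.
Only S1 contains 4, so S1 is forced; the remaining 10 segments need at least 4 more panels (each remaining panel adds at most 3) — so at least 5 panels are needed, and 5 is optimal.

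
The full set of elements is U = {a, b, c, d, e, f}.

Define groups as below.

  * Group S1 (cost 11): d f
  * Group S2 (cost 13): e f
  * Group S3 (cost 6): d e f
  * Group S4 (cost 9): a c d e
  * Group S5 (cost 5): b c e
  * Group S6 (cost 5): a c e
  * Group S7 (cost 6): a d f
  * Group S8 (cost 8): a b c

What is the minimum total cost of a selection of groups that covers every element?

11

S5, S7 together cover every element (S5 ∪ S7 = {a, b, c, d, e, f}); total cost 5 + 6 = 11.
No covering selection has total cost below 11.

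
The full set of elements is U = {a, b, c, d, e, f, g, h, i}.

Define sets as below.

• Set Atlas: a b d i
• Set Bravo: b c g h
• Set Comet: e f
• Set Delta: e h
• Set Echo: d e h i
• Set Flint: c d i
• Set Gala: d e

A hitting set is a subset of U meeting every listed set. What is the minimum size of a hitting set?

3

Take T = {b, c, e}. Each listed set contains at least one of these, so T is a hitting set of size 3.
No choice of 2 elements meets every set, so 3 is the minimum.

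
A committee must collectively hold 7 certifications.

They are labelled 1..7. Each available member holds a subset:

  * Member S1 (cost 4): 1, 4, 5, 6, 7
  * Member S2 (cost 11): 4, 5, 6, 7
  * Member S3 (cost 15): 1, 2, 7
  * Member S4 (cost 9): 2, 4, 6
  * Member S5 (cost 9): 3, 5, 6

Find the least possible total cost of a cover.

S1, S4, S5 together cover every certification (S1 ∪ S4 ∪ S5 = {1, 2, 3, 4, 5, 6, 7}); total cost 4 + 9 + 9 = 22.
No covering selection has total cost below 22.

22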